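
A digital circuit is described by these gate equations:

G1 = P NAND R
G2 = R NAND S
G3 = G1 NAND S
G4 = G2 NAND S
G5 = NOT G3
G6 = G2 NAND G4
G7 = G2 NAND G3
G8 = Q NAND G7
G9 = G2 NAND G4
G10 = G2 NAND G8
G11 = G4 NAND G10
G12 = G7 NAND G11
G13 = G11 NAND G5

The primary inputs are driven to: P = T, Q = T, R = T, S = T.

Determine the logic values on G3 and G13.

G3 = T  G13 = T

G1 = P NAND R = T NAND T = F
G2 = R NAND S = T NAND T = F
G3 = G1 NAND S = F NAND T = T
G4 = G2 NAND S = F NAND T = T
G5 = NOT G3 = NOT T = F
G7 = G2 NAND G3 = F NAND T = T
G8 = Q NAND G7 = T NAND T = F
G10 = G2 NAND G8 = F NAND F = T
G11 = G4 NAND G10 = T NAND T = F
G13 = G11 NAND G5 = F NAND F = T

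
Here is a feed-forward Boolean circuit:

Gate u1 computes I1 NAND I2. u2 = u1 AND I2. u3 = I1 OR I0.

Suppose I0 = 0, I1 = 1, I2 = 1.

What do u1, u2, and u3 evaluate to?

u1 = I1 NAND I2 = 1 NAND 1 = 0
u2 = u1 AND I2 = 0 AND 1 = 0
u3 = I1 OR I0 = 1 OR 0 = 1

u1 = 0, u2 = 0, u3 = 1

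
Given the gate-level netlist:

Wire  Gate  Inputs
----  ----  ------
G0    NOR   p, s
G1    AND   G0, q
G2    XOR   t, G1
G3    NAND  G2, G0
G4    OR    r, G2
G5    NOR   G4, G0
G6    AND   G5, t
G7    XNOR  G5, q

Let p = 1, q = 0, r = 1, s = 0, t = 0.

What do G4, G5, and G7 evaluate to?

G4 = 1; G5 = 0; G7 = 1

G0 = p NOR s = 1 NOR 0 = 0
G1 = G0 AND q = 0 AND 0 = 0
G2 = t XOR G1 = 0 XOR 0 = 0
G4 = r OR G2 = 1 OR 0 = 1
G5 = G4 NOR G0 = 1 NOR 0 = 0
G7 = G5 XNOR q = 0 XNOR 0 = 1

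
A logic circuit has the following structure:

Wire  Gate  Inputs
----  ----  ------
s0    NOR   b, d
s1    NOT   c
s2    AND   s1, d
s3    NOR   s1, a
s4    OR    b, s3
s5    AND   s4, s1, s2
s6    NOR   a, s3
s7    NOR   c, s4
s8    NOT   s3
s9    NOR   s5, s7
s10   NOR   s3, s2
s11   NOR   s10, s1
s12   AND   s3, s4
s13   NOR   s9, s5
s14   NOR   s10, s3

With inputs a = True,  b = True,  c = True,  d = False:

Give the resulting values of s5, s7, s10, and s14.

s1 = NOT c = NOT True = False
s2 = s1 AND d = False AND False = False
s3 = s1 NOR a = False NOR True = False
s4 = b OR s3 = True OR False = True
s5 = s4 AND s1 AND s2 = True AND False AND False = False
s7 = c NOR s4 = True NOR True = False
s10 = s3 NOR s2 = False NOR False = True
s14 = s10 NOR s3 = True NOR False = False

s5 = False; s7 = False; s10 = True; s14 = False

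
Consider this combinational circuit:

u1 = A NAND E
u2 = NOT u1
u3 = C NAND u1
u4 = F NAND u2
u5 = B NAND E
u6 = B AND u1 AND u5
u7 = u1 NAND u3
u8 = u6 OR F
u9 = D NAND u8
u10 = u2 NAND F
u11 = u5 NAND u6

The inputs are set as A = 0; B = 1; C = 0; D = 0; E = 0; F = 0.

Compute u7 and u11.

u1 = A NAND E = 0 NAND 0 = 1
u3 = C NAND u1 = 0 NAND 1 = 1
u5 = B NAND E = 1 NAND 0 = 1
u6 = B AND u1 AND u5 = 1 AND 1 AND 1 = 1
u7 = u1 NAND u3 = 1 NAND 1 = 0
u11 = u5 NAND u6 = 1 NAND 1 = 0

u7 = 0; u11 = 0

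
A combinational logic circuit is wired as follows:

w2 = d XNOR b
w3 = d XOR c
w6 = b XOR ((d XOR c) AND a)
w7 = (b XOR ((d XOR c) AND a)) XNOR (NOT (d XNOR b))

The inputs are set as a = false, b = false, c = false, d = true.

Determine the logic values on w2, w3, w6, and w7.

w2 = true XNOR false = false
w3 = true XOR false = true
w6 = false XOR ((true XOR false) AND false) = false
w7 = (false XOR ((true XOR false) AND false)) XNOR (NOT (true XNOR false)) = false

w2 = false, w3 = true, w6 = false, w7 = false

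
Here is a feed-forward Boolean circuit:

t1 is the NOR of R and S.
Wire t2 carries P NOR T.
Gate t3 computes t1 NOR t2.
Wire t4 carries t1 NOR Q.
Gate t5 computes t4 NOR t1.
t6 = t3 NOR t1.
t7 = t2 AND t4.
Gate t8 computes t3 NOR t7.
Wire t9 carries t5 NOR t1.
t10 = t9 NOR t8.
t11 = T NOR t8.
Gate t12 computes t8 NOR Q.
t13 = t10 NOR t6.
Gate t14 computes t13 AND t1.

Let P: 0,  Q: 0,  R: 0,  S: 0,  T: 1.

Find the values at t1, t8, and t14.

t1 = R NOR S = 0 NOR 0 = 1
t2 = P NOR T = 0 NOR 1 = 0
t3 = t1 NOR t2 = 1 NOR 0 = 0
t4 = t1 NOR Q = 1 NOR 0 = 0
t5 = t4 NOR t1 = 0 NOR 1 = 0
t6 = t3 NOR t1 = 0 NOR 1 = 0
t7 = t2 AND t4 = 0 AND 0 = 0
t8 = t3 NOR t7 = 0 NOR 0 = 1
t9 = t5 NOR t1 = 0 NOR 1 = 0
t10 = t9 NOR t8 = 0 NOR 1 = 0
t13 = t10 NOR t6 = 0 NOR 0 = 1
t14 = t13 AND t1 = 1 AND 1 = 1

t1 = 1, t8 = 1, t14 = 1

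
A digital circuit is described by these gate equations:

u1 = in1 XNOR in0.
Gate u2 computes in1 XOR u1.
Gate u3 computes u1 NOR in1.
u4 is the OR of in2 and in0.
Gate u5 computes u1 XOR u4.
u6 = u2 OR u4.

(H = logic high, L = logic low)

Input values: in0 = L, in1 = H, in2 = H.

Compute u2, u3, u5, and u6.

u2 = H; u3 = L; u5 = H; u6 = H

u1 = in1 XNOR in0 = H XNOR L = L
u2 = in1 XOR u1 = H XOR L = H
u3 = u1 NOR in1 = L NOR H = L
u4 = in2 OR in0 = H OR L = H
u5 = u1 XOR u4 = L XOR H = H
u6 = u2 OR u4 = H OR H = H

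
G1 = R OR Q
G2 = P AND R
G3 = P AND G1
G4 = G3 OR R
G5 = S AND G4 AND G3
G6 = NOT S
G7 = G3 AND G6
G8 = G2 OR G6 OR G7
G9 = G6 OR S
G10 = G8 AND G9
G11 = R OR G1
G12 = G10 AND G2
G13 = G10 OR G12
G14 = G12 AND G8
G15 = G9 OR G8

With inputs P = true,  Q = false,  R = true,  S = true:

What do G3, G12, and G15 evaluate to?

G3 = true  G12 = true  G15 = true

G1 = R OR Q = true OR false = true
G2 = P AND R = true AND true = true
G3 = P AND G1 = true AND true = true
G6 = NOT S = NOT true = false
G7 = G3 AND G6 = true AND false = false
G8 = G2 OR G6 OR G7 = true OR false OR false = true
G9 = G6 OR S = false OR true = true
G10 = G8 AND G9 = true AND true = true
G12 = G10 AND G2 = true AND true = true
G15 = G9 OR G8 = true OR true = true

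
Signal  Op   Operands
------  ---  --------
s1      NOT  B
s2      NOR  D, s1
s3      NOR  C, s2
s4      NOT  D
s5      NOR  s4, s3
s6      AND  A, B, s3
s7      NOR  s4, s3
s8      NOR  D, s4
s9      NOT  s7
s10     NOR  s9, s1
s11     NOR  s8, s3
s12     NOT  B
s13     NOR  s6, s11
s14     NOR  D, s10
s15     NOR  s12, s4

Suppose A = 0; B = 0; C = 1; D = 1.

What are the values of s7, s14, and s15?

s7 = 1; s14 = 0; s15 = 0

s1 = NOT B = NOT 0 = 1
s2 = D NOR s1 = 1 NOR 1 = 0
s3 = C NOR s2 = 1 NOR 0 = 0
s4 = NOT D = NOT 1 = 0
s7 = s4 NOR s3 = 0 NOR 0 = 1
s9 = NOT s7 = NOT 1 = 0
s10 = s9 NOR s1 = 0 NOR 1 = 0
s12 = NOT B = NOT 0 = 1
s14 = D NOR s10 = 1 NOR 0 = 0
s15 = s12 NOR s4 = 1 NOR 0 = 0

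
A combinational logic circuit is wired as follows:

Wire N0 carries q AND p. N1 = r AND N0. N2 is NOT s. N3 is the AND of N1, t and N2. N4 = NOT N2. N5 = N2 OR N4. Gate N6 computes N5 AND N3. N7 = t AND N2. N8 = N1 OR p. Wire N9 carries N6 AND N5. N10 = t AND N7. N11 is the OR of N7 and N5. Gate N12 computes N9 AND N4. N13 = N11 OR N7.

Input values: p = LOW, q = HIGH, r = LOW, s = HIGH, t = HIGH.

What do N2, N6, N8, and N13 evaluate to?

N2 = LOW, N6 = LOW, N8 = LOW, N13 = HIGH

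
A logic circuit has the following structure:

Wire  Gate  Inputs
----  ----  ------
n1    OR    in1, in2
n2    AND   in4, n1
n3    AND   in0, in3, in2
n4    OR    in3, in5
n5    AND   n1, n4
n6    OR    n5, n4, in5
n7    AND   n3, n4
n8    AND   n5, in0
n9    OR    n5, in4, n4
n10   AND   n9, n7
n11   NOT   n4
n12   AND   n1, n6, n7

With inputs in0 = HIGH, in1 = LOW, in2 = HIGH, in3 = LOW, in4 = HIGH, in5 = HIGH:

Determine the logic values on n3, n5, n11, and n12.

n1 = in1 OR in2 = LOW OR HIGH = HIGH
n3 = in0 AND in3 AND in2 = HIGH AND LOW AND HIGH = LOW
n4 = in3 OR in5 = LOW OR HIGH = HIGH
n5 = n1 AND n4 = HIGH AND HIGH = HIGH
n6 = n5 OR n4 OR in5 = HIGH OR HIGH OR HIGH = HIGH
n7 = n3 AND n4 = LOW AND HIGH = LOW
n11 = NOT n4 = NOT HIGH = LOW
n12 = n1 AND n6 AND n7 = HIGH AND HIGH AND LOW = LOW

n3 = LOW  n5 = HIGH  n11 = LOW  n12 = LOW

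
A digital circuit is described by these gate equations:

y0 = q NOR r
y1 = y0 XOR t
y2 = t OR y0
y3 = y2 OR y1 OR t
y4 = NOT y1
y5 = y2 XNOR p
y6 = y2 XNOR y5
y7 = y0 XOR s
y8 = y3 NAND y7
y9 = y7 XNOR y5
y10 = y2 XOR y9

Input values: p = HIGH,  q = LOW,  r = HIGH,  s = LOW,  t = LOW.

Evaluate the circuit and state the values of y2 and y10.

y0 = q NOR r = LOW NOR HIGH = LOW
y2 = t OR y0 = LOW OR LOW = LOW
y5 = y2 XNOR p = LOW XNOR HIGH = LOW
y7 = y0 XOR s = LOW XOR LOW = LOW
y9 = y7 XNOR y5 = LOW XNOR LOW = HIGH
y10 = y2 XOR y9 = LOW XOR HIGH = HIGH

y2 = LOW; y10 = HIGH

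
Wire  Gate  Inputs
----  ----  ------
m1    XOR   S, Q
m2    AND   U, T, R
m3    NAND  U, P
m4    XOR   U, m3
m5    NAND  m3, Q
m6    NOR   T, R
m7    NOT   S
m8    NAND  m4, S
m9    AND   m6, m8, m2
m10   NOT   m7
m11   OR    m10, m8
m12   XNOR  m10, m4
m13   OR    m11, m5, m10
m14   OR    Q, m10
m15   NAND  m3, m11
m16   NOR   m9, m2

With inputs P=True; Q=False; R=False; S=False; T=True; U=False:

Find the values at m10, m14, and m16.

m10 = False, m14 = False, m16 = True

m2 = U AND T AND R = False AND True AND False = False
m3 = U NAND P = False NAND True = True
m4 = U XOR m3 = False XOR True = True
m6 = T NOR R = True NOR False = False
m7 = NOT S = NOT False = True
m8 = m4 NAND S = True NAND False = True
m9 = m6 AND m8 AND m2 = False AND True AND False = False
m10 = NOT m7 = NOT True = False
m14 = Q OR m10 = False OR False = False
m16 = m9 NOR m2 = False NOR False = True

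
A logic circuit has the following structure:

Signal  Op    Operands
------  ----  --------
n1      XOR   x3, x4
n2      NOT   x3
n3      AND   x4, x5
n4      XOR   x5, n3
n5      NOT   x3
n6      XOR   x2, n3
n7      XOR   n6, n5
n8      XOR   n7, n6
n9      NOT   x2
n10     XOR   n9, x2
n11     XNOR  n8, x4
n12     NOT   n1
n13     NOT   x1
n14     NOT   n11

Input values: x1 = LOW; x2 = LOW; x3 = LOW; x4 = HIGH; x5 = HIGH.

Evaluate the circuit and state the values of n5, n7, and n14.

n3 = x4 AND x5 = HIGH AND HIGH = HIGH
n5 = NOT x3 = NOT LOW = HIGH
n6 = x2 XOR n3 = LOW XOR HIGH = HIGH
n7 = n6 XOR n5 = HIGH XOR HIGH = LOW
n8 = n7 XOR n6 = LOW XOR HIGH = HIGH
n11 = n8 XNOR x4 = HIGH XNOR HIGH = HIGH
n14 = NOT n11 = NOT HIGH = LOW

n5 = HIGH, n7 = LOW, n14 = LOW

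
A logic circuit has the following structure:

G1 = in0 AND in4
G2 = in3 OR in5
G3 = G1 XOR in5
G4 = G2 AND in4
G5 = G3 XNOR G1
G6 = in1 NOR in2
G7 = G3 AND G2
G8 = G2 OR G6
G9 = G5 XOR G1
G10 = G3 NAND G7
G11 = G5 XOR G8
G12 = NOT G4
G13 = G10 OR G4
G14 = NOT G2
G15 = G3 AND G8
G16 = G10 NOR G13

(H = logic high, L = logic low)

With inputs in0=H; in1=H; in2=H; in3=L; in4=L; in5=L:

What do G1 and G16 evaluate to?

G1 = L; G16 = L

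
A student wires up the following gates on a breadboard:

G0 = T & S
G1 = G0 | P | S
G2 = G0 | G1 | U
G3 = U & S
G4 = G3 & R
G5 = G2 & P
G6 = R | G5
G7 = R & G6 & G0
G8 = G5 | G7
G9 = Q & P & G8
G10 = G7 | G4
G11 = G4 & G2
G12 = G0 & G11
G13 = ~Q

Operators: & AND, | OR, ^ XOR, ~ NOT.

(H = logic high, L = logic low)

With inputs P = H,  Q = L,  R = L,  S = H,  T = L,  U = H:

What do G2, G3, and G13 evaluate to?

G0 = T AND S = L AND H = L
G1 = G0 OR P OR S = L OR H OR H = H
G2 = G0 OR G1 OR U = L OR H OR H = H
G3 = U AND S = H AND H = H
G13 = NOT Q = NOT L = H

G2 = H, G3 = H, G13 = H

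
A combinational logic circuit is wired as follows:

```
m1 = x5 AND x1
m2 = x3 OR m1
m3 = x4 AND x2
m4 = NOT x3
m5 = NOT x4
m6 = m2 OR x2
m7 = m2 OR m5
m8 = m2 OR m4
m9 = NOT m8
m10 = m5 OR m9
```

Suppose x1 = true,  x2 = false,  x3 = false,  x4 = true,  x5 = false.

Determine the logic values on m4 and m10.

m4 = true; m10 = false

m1 = x5 AND x1 = false AND true = false
m2 = x3 OR m1 = false OR false = false
m4 = NOT x3 = NOT false = true
m5 = NOT x4 = NOT true = false
m8 = m2 OR m4 = false OR true = true
m9 = NOT m8 = NOT true = false
m10 = m5 OR m9 = false OR false = false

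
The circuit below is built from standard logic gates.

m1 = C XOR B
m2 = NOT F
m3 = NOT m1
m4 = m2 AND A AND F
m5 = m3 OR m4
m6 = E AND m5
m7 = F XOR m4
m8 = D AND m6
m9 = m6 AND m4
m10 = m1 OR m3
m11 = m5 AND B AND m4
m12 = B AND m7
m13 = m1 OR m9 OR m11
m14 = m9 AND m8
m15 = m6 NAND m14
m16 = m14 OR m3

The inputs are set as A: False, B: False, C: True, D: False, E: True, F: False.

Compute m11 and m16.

m1 = C XOR B = True XOR False = True
m2 = NOT F = NOT False = True
m3 = NOT m1 = NOT True = False
m4 = m2 AND A AND F = True AND False AND False = False
m5 = m3 OR m4 = False OR False = False
m6 = E AND m5 = True AND False = False
m8 = D AND m6 = False AND False = False
m9 = m6 AND m4 = False AND False = False
m11 = m5 AND B AND m4 = False AND False AND False = False
m14 = m9 AND m8 = False AND False = False
m16 = m14 OR m3 = False OR False = False

m11 = False; m16 = False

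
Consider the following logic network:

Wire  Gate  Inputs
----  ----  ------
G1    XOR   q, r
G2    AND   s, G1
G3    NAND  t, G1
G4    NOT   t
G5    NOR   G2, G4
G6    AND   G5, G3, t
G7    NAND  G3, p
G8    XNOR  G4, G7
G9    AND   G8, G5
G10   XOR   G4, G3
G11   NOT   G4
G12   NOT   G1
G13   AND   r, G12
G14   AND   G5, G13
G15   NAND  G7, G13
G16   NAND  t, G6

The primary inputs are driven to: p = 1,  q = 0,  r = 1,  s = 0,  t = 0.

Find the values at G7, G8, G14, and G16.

G1 = q XOR r = 0 XOR 1 = 1
G2 = s AND G1 = 0 AND 1 = 0
G3 = t NAND G1 = 0 NAND 1 = 1
G4 = NOT t = NOT 0 = 1
G5 = G2 NOR G4 = 0 NOR 1 = 0
G6 = G5 AND G3 AND t = 0 AND 1 AND 0 = 0
G7 = G3 NAND p = 1 NAND 1 = 0
G8 = G4 XNOR G7 = 1 XNOR 0 = 0
G12 = NOT G1 = NOT 1 = 0
G13 = r AND G12 = 1 AND 0 = 0
G14 = G5 AND G13 = 0 AND 0 = 0
G16 = t NAND G6 = 0 NAND 0 = 1

G7 = 0, G8 = 0, G14 = 0, G16 = 1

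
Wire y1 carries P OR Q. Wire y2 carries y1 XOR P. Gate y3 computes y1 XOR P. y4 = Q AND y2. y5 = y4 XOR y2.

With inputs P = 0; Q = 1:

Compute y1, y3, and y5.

y1 = P OR Q = 0 OR 1 = 1
y2 = y1 XOR P = 1 XOR 0 = 1
y3 = y1 XOR P = 1 XOR 0 = 1
y4 = Q AND y2 = 1 AND 1 = 1
y5 = y4 XOR y2 = 1 XOR 1 = 0

y1 = 1; y3 = 1; y5 = 0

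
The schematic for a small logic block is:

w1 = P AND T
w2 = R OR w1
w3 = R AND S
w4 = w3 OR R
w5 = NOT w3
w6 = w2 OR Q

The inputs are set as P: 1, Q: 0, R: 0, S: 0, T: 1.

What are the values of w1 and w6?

w1 = 1, w6 = 1

w1 = P AND T = 1 AND 1 = 1
w2 = R OR w1 = 0 OR 1 = 1
w6 = w2 OR Q = 1 OR 0 = 1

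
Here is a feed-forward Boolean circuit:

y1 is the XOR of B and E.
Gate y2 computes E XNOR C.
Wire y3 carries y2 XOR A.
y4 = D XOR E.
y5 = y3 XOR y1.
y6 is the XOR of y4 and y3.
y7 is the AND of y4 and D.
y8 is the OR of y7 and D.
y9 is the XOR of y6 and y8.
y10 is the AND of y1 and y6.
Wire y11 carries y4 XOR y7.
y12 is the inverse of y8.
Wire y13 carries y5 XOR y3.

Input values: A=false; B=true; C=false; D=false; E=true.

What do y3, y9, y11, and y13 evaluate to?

y1 = B XOR E = true XOR true = false
y2 = E XNOR C = true XNOR false = false
y3 = y2 XOR A = false XOR false = false
y4 = D XOR E = false XOR true = true
y5 = y3 XOR y1 = false XOR false = false
y6 = y4 XOR y3 = true XOR false = true
y7 = y4 AND D = true AND false = false
y8 = y7 OR D = false OR false = false
y9 = y6 XOR y8 = true XOR false = true
y11 = y4 XOR y7 = true XOR false = true
y13 = y5 XOR y3 = false XOR false = false

y3 = false; y9 = true; y11 = true; y13 = false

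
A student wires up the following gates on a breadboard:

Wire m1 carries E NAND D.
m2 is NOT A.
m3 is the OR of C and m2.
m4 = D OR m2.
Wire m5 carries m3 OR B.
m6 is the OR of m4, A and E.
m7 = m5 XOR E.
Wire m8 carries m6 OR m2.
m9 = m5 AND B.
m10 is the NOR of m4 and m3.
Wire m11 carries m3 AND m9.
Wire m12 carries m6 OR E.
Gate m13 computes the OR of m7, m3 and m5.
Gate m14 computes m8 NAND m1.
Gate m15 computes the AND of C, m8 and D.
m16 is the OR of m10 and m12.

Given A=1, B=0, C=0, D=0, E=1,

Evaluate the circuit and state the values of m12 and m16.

m12 = 1  m16 = 1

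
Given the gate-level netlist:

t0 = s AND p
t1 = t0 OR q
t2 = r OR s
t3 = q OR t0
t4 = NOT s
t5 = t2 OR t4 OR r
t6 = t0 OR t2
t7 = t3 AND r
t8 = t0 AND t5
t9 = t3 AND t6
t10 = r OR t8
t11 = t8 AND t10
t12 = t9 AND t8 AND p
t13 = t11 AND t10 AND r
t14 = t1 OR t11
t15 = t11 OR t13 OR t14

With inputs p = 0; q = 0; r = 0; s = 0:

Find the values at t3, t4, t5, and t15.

t3 = 0; t4 = 1; t5 = 1; t15 = 0

t0 = s AND p = 0 AND 0 = 0
t1 = t0 OR q = 0 OR 0 = 0
t2 = r OR s = 0 OR 0 = 0
t3 = q OR t0 = 0 OR 0 = 0
t4 = NOT s = NOT 0 = 1
t5 = t2 OR t4 OR r = 0 OR 1 OR 0 = 1
t8 = t0 AND t5 = 0 AND 1 = 0
t10 = r OR t8 = 0 OR 0 = 0
t11 = t8 AND t10 = 0 AND 0 = 0
t13 = t11 AND t10 AND r = 0 AND 0 AND 0 = 0
t14 = t1 OR t11 = 0 OR 0 = 0
t15 = t11 OR t13 OR t14 = 0 OR 0 OR 0 = 0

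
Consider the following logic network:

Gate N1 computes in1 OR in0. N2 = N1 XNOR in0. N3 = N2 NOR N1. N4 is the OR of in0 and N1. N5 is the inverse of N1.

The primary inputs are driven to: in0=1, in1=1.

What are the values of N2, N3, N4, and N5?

N2 = 1; N3 = 0; N4 = 1; N5 = 0

N1 = in1 OR in0 = 1 OR 1 = 1
N2 = N1 XNOR in0 = 1 XNOR 1 = 1
N3 = N2 NOR N1 = 1 NOR 1 = 0
N4 = in0 OR N1 = 1 OR 1 = 1
N5 = NOT N1 = NOT 1 = 0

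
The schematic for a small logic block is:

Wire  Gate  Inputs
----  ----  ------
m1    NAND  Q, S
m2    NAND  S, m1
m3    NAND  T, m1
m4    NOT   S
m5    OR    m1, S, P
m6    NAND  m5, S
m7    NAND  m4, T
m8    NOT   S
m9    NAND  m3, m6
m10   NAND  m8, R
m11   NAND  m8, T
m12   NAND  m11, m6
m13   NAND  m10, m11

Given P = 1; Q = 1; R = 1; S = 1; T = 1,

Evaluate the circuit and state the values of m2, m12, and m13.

m2 = 1, m12 = 1, m13 = 0

m1 = Q NAND S = 1 NAND 1 = 0
m2 = S NAND m1 = 1 NAND 0 = 1
m5 = m1 OR S OR P = 0 OR 1 OR 1 = 1
m6 = m5 NAND S = 1 NAND 1 = 0
m8 = NOT S = NOT 1 = 0
m10 = m8 NAND R = 0 NAND 1 = 1
m11 = m8 NAND T = 0 NAND 1 = 1
m12 = m11 NAND m6 = 1 NAND 0 = 1
m13 = m10 NAND m11 = 1 NAND 1 = 0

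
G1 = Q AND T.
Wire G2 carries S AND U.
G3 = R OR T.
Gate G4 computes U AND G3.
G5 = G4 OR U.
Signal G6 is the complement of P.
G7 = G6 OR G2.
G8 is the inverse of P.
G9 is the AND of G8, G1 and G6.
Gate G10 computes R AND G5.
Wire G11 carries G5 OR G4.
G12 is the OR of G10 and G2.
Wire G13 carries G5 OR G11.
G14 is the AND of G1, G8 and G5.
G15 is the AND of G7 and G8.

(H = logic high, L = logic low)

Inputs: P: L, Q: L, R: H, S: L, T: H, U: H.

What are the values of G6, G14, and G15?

G6 = H  G14 = L  G15 = H

G1 = Q AND T = L AND H = L
G2 = S AND U = L AND H = L
G3 = R OR T = H OR H = H
G4 = U AND G3 = H AND H = H
G5 = G4 OR U = H OR H = H
G6 = NOT P = NOT L = H
G7 = G6 OR G2 = H OR L = H
G8 = NOT P = NOT L = H
G14 = G1 AND G8 AND G5 = L AND H AND H = L
G15 = G7 AND G8 = H AND H = H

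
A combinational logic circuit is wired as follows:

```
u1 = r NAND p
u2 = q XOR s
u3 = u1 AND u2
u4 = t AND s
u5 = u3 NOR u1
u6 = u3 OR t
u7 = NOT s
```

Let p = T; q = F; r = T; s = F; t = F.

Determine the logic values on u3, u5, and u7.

u3 = F; u5 = T; u7 = T

u1 = r NAND p = T NAND T = F
u2 = q XOR s = F XOR F = F
u3 = u1 AND u2 = F AND F = F
u5 = u3 NOR u1 = F NOR F = T
u7 = NOT s = NOT F = T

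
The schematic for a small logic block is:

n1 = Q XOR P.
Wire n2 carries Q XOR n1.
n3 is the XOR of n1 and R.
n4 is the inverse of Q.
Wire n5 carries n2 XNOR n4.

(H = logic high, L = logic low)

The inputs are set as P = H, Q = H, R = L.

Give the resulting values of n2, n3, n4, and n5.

n2 = H  n3 = L  n4 = L  n5 = L

n1 = Q XOR P = H XOR H = L
n2 = Q XOR n1 = H XOR L = H
n3 = n1 XOR R = L XOR L = L
n4 = NOT Q = NOT H = L
n5 = n2 XNOR n4 = H XNOR L = L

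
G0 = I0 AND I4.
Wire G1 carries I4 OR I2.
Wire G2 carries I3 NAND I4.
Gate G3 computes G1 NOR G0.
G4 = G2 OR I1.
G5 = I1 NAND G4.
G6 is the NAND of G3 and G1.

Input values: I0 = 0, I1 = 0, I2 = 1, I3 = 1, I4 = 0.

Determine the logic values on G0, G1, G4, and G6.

G0 = 0  G1 = 1  G4 = 1  G6 = 1

G0 = I0 AND I4 = 0 AND 0 = 0
G1 = I4 OR I2 = 0 OR 1 = 1
G2 = I3 NAND I4 = 1 NAND 0 = 1
G3 = G1 NOR G0 = 1 NOR 0 = 0
G4 = G2 OR I1 = 1 OR 0 = 1
G6 = G3 NAND G1 = 0 NAND 1 = 1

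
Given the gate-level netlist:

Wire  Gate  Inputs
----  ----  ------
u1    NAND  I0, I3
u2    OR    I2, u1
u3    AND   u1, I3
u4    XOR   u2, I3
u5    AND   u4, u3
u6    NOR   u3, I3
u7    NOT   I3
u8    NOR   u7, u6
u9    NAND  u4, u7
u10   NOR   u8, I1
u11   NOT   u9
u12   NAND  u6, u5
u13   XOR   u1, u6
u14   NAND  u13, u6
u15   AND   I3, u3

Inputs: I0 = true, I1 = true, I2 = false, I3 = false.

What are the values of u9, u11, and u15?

u9 = false; u11 = true; u15 = false

u1 = I0 NAND I3 = true NAND false = true
u2 = I2 OR u1 = false OR true = true
u3 = u1 AND I3 = true AND false = false
u4 = u2 XOR I3 = true XOR false = true
u7 = NOT I3 = NOT false = true
u9 = u4 NAND u7 = true NAND true = false
u11 = NOT u9 = NOT false = true
u15 = I3 AND u3 = false AND false = false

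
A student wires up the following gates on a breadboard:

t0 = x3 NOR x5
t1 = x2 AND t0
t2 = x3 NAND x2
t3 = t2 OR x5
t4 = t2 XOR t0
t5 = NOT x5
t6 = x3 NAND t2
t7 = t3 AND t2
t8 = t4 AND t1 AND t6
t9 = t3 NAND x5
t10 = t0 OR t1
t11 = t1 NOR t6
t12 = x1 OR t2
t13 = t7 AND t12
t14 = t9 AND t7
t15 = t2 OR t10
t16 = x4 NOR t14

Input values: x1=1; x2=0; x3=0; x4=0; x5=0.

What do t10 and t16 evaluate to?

t0 = x3 NOR x5 = 0 NOR 0 = 1
t1 = x2 AND t0 = 0 AND 1 = 0
t2 = x3 NAND x2 = 0 NAND 0 = 1
t3 = t2 OR x5 = 1 OR 0 = 1
t7 = t3 AND t2 = 1 AND 1 = 1
t9 = t3 NAND x5 = 1 NAND 0 = 1
t10 = t0 OR t1 = 1 OR 0 = 1
t14 = t9 AND t7 = 1 AND 1 = 1
t16 = x4 NOR t14 = 0 NOR 1 = 0

t10 = 1; t16 = 0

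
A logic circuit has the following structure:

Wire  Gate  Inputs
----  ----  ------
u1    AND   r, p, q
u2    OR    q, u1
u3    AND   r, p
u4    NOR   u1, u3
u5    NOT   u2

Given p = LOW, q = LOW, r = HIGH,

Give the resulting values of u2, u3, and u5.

u2 = LOW; u3 = LOW; u5 = HIGH

u1 = r AND p AND q = HIGH AND LOW AND LOW = LOW
u2 = q OR u1 = LOW OR LOW = LOW
u3 = r AND p = HIGH AND LOW = LOW
u5 = NOT u2 = NOT LOW = HIGH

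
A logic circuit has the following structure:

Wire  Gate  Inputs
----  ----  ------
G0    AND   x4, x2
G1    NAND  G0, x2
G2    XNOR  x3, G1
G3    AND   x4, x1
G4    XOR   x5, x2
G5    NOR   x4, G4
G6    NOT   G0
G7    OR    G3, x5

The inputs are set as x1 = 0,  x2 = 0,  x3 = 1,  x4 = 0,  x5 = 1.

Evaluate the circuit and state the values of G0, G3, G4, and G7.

G0 = 0  G3 = 0  G4 = 1  G7 = 1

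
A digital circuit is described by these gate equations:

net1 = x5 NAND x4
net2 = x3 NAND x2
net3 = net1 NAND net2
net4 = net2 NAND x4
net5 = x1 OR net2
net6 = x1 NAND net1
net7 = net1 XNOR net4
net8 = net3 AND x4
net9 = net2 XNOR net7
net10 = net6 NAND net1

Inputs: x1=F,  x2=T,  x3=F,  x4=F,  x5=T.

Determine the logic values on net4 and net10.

net1 = x5 NAND x4 = T NAND F = T
net2 = x3 NAND x2 = F NAND T = T
net4 = net2 NAND x4 = T NAND F = T
net6 = x1 NAND net1 = F NAND T = T
net10 = net6 NAND net1 = T NAND T = F

net4 = T; net10 = F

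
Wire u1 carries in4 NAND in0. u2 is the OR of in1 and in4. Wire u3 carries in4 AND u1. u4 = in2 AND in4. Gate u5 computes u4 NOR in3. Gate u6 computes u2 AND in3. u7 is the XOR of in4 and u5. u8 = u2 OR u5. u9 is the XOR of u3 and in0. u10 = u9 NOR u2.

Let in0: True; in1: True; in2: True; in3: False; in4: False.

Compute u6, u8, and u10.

u6 = False, u8 = True, u10 = False

u1 = in4 NAND in0 = False NAND True = True
u2 = in1 OR in4 = True OR False = True
u3 = in4 AND u1 = False AND True = False
u4 = in2 AND in4 = True AND False = False
u5 = u4 NOR in3 = False NOR False = True
u6 = u2 AND in3 = True AND False = False
u8 = u2 OR u5 = True OR True = True
u9 = u3 XOR in0 = False XOR True = True
u10 = u9 NOR u2 = True NOR True = False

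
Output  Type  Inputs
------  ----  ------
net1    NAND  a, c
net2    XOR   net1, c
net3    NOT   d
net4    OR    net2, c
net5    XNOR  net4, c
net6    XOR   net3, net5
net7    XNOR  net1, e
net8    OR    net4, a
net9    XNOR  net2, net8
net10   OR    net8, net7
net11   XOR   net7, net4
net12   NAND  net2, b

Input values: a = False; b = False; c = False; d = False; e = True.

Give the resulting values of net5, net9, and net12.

net1 = a NAND c = False NAND False = True
net2 = net1 XOR c = True XOR False = True
net4 = net2 OR c = True OR False = True
net5 = net4 XNOR c = True XNOR False = False
net8 = net4 OR a = True OR False = True
net9 = net2 XNOR net8 = True XNOR True = True
net12 = net2 NAND b = True NAND False = True

net5 = False, net9 = True, net12 = True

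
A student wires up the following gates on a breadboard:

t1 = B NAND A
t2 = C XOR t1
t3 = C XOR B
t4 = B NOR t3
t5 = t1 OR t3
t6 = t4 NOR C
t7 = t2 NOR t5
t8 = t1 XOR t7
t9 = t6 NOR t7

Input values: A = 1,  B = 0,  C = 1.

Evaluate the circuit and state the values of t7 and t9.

t1 = B NAND A = 0 NAND 1 = 1
t2 = C XOR t1 = 1 XOR 1 = 0
t3 = C XOR B = 1 XOR 0 = 1
t4 = B NOR t3 = 0 NOR 1 = 0
t5 = t1 OR t3 = 1 OR 1 = 1
t6 = t4 NOR C = 0 NOR 1 = 0
t7 = t2 NOR t5 = 0 NOR 1 = 0
t9 = t6 NOR t7 = 0 NOR 0 = 1

t7 = 0, t9 = 1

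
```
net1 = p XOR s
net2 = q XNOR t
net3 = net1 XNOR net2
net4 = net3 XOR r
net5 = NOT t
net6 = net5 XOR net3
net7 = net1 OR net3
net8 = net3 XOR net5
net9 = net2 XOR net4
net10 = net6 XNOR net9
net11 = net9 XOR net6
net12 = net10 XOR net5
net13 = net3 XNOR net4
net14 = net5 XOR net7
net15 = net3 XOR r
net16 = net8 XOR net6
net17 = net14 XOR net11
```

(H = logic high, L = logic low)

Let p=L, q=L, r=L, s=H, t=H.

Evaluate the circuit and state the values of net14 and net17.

net1 = p XOR s = L XOR H = H
net2 = q XNOR t = L XNOR H = L
net3 = net1 XNOR net2 = H XNOR L = L
net4 = net3 XOR r = L XOR L = L
net5 = NOT t = NOT H = L
net6 = net5 XOR net3 = L XOR L = L
net7 = net1 OR net3 = H OR L = H
net9 = net2 XOR net4 = L XOR L = L
net11 = net9 XOR net6 = L XOR L = L
net14 = net5 XOR net7 = L XOR H = H
net17 = net14 XOR net11 = H XOR L = H

net14 = H, net17 = H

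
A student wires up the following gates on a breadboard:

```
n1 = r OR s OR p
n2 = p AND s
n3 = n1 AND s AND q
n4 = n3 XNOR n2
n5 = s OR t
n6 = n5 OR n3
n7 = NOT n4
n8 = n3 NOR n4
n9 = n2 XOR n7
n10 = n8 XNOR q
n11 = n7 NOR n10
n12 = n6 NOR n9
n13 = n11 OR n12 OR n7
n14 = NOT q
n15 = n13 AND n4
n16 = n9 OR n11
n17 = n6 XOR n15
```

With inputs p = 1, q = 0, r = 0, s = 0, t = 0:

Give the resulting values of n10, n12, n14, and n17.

n10 = 1, n12 = 1, n14 = 1, n17 = 1

n1 = r OR s OR p = 0 OR 0 OR 1 = 1
n2 = p AND s = 1 AND 0 = 0
n3 = n1 AND s AND q = 1 AND 0 AND 0 = 0
n4 = n3 XNOR n2 = 0 XNOR 0 = 1
n5 = s OR t = 0 OR 0 = 0
n6 = n5 OR n3 = 0 OR 0 = 0
n7 = NOT n4 = NOT 1 = 0
n8 = n3 NOR n4 = 0 NOR 1 = 0
n9 = n2 XOR n7 = 0 XOR 0 = 0
n10 = n8 XNOR q = 0 XNOR 0 = 1
n11 = n7 NOR n10 = 0 NOR 1 = 0
n12 = n6 NOR n9 = 0 NOR 0 = 1
n13 = n11 OR n12 OR n7 = 0 OR 1 OR 0 = 1
n14 = NOT q = NOT 0 = 1
n15 = n13 AND n4 = 1 AND 1 = 1
n17 = n6 XOR n15 = 0 XOR 1 = 1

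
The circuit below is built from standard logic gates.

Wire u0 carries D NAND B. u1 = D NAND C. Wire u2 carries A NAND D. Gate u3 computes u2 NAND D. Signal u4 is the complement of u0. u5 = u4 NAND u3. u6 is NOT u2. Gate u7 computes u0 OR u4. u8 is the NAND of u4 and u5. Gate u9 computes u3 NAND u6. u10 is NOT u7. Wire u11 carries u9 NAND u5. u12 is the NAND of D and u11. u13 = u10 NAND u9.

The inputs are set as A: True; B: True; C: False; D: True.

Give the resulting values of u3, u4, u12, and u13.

u0 = D NAND B = True NAND True = False
u2 = A NAND D = True NAND True = False
u3 = u2 NAND D = False NAND True = True
u4 = NOT u0 = NOT False = True
u5 = u4 NAND u3 = True NAND True = False
u6 = NOT u2 = NOT False = True
u7 = u0 OR u4 = False OR True = True
u9 = u3 NAND u6 = True NAND True = False
u10 = NOT u7 = NOT True = False
u11 = u9 NAND u5 = False NAND False = True
u12 = D NAND u11 = True NAND True = False
u13 = u10 NAND u9 = False NAND False = True

u3 = True; u4 = True; u12 = False; u13 = True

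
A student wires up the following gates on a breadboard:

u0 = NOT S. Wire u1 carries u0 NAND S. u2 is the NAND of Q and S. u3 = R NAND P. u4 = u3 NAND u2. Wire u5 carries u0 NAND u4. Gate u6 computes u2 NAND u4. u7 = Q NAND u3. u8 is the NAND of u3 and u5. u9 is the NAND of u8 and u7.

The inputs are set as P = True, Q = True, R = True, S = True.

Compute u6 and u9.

u6 = True, u9 = False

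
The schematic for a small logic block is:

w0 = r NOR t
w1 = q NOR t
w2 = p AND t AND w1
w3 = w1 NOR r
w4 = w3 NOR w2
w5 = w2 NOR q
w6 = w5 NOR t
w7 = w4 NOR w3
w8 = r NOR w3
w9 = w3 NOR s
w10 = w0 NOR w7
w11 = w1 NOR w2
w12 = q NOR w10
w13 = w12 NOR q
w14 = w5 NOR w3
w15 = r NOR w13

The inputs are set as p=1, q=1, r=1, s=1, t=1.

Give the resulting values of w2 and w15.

w0 = r NOR t = 1 NOR 1 = 0
w1 = q NOR t = 1 NOR 1 = 0
w2 = p AND t AND w1 = 1 AND 1 AND 0 = 0
w3 = w1 NOR r = 0 NOR 1 = 0
w4 = w3 NOR w2 = 0 NOR 0 = 1
w7 = w4 NOR w3 = 1 NOR 0 = 0
w10 = w0 NOR w7 = 0 NOR 0 = 1
w12 = q NOR w10 = 1 NOR 1 = 0
w13 = w12 NOR q = 0 NOR 1 = 0
w15 = r NOR w13 = 1 NOR 0 = 0

w2 = 0, w15 = 0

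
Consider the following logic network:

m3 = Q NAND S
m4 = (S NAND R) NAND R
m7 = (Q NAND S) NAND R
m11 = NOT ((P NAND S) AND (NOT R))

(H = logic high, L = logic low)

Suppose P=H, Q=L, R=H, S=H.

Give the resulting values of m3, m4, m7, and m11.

m3 = H, m4 = H, m7 = L, m11 = H

m3 = L NAND H = H
m4 = (H NAND H) NAND H = H
m7 = (L NAND H) NAND H = L
m11 = NOT ((H NAND H) AND (NOT H)) = H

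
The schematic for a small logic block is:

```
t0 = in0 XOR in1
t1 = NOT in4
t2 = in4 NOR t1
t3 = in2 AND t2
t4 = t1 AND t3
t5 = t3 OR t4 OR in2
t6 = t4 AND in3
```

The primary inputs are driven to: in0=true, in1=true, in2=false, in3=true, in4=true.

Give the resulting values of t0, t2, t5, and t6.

t0 = false  t2 = false  t5 = false  t6 = false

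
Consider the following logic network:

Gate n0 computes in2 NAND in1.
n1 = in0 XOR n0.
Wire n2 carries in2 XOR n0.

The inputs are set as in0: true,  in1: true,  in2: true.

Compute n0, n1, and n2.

n0 = in2 NAND in1 = true NAND true = false
n1 = in0 XOR n0 = true XOR false = true
n2 = in2 XOR n0 = true XOR false = true

n0 = false, n1 = true, n2 = true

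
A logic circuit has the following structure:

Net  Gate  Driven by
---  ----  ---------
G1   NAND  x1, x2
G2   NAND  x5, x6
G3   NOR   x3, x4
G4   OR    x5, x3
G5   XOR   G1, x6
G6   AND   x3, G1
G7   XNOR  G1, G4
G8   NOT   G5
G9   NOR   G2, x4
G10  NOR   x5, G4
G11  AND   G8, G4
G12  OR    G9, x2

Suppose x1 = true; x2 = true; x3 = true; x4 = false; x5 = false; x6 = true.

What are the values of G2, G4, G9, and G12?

G2 = true  G4 = true  G9 = false  G12 = true

G2 = x5 NAND x6 = false NAND true = true
G4 = x5 OR x3 = false OR true = true
G9 = G2 NOR x4 = true NOR false = false
G12 = G9 OR x2 = false OR true = true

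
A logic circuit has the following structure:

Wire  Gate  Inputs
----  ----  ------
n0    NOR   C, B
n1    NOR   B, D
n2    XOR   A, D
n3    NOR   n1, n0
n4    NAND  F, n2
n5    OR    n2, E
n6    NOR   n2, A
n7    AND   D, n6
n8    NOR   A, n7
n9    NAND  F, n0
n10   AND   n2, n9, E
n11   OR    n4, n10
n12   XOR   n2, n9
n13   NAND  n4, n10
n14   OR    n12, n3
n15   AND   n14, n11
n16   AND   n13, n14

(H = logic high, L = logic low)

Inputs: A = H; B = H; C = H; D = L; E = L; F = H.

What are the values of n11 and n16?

n11 = L, n16 = H

n0 = C NOR B = H NOR H = L
n1 = B NOR D = H NOR L = L
n2 = A XOR D = H XOR L = H
n3 = n1 NOR n0 = L NOR L = H
n4 = F NAND n2 = H NAND H = L
n9 = F NAND n0 = H NAND L = H
n10 = n2 AND n9 AND E = H AND H AND L = L
n11 = n4 OR n10 = L OR L = L
n12 = n2 XOR n9 = H XOR H = L
n13 = n4 NAND n10 = L NAND L = H
n14 = n12 OR n3 = L OR H = H
n16 = n13 AND n14 = H AND H = H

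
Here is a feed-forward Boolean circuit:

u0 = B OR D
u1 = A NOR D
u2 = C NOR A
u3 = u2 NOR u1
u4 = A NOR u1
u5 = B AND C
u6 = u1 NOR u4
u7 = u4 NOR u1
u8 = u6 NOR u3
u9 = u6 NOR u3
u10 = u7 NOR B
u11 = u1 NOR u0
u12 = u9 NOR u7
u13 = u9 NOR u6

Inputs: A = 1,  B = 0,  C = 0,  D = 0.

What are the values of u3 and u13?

u1 = A NOR D = 1 NOR 0 = 0
u2 = C NOR A = 0 NOR 1 = 0
u3 = u2 NOR u1 = 0 NOR 0 = 1
u4 = A NOR u1 = 1 NOR 0 = 0
u6 = u1 NOR u4 = 0 NOR 0 = 1
u9 = u6 NOR u3 = 1 NOR 1 = 0
u13 = u9 NOR u6 = 0 NOR 1 = 0

u3 = 1, u13 = 0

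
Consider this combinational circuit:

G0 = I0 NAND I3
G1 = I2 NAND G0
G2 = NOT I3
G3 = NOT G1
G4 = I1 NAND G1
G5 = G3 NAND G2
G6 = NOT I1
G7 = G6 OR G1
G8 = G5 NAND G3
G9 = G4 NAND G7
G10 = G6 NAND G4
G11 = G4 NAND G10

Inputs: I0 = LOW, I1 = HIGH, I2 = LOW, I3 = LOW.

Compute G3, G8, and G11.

G3 = LOW, G8 = HIGH, G11 = HIGH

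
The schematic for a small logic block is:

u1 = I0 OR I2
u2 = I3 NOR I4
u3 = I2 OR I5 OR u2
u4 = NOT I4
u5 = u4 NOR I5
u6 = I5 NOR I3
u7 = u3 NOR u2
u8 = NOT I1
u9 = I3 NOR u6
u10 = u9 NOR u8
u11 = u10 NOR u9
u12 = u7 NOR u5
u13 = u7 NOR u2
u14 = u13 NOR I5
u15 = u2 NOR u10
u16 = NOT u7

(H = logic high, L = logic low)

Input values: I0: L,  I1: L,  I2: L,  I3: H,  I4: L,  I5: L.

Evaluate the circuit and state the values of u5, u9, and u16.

u5 = L  u9 = L  u16 = L

u2 = I3 NOR I4 = H NOR L = L
u3 = I2 OR I5 OR u2 = L OR L OR L = L
u4 = NOT I4 = NOT L = H
u5 = u4 NOR I5 = H NOR L = L
u6 = I5 NOR I3 = L NOR H = L
u7 = u3 NOR u2 = L NOR L = H
u9 = I3 NOR u6 = H NOR L = L
u16 = NOT u7 = NOT H = L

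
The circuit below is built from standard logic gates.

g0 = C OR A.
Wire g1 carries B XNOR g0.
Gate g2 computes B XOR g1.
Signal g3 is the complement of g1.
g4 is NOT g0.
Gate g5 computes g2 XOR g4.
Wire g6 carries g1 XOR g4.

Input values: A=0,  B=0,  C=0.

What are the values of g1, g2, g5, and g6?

g0 = C OR A = 0 OR 0 = 0
g1 = B XNOR g0 = 0 XNOR 0 = 1
g2 = B XOR g1 = 0 XOR 1 = 1
g4 = NOT g0 = NOT 0 = 1
g5 = g2 XOR g4 = 1 XOR 1 = 0
g6 = g1 XOR g4 = 1 XOR 1 = 0

g1 = 1; g2 = 1; g5 = 0; g6 = 0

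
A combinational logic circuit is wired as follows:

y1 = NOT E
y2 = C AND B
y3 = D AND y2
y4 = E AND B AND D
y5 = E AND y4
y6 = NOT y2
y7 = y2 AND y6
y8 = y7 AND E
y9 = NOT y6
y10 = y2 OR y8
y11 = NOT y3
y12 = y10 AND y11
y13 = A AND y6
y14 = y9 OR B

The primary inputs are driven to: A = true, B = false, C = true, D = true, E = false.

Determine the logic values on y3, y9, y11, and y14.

y3 = false  y9 = false  y11 = true  y14 = false

y2 = C AND B = true AND false = false
y3 = D AND y2 = true AND false = false
y6 = NOT y2 = NOT false = true
y9 = NOT y6 = NOT true = false
y11 = NOT y3 = NOT false = true
y14 = y9 OR B = false OR false = false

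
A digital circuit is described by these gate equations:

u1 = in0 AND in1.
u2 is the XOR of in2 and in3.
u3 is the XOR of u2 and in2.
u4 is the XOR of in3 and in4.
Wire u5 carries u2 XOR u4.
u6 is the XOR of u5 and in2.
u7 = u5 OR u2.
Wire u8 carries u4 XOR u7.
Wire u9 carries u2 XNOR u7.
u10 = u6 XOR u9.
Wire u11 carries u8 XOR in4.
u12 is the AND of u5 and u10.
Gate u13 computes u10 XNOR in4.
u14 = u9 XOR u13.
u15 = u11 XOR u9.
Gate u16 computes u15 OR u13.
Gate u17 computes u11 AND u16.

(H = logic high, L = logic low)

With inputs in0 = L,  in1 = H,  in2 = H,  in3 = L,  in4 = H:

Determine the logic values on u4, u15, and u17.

u2 = in2 XOR in3 = H XOR L = H
u4 = in3 XOR in4 = L XOR H = H
u5 = u2 XOR u4 = H XOR H = L
u6 = u5 XOR in2 = L XOR H = H
u7 = u5 OR u2 = L OR H = H
u8 = u4 XOR u7 = H XOR H = L
u9 = u2 XNOR u7 = H XNOR H = H
u10 = u6 XOR u9 = H XOR H = L
u11 = u8 XOR in4 = L XOR H = H
u13 = u10 XNOR in4 = L XNOR H = L
u15 = u11 XOR u9 = H XOR H = L
u16 = u15 OR u13 = L OR L = L
u17 = u11 AND u16 = H AND L = L

u4 = H; u15 = L; u17 = L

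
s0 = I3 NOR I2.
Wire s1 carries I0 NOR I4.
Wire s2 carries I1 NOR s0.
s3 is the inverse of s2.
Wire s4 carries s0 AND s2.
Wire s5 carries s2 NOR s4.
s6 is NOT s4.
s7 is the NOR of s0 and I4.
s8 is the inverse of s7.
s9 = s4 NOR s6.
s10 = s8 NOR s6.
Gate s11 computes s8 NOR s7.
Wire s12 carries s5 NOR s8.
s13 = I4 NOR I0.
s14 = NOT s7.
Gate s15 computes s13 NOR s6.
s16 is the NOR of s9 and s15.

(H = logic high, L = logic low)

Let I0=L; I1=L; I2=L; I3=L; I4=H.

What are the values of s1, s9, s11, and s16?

s1 = L, s9 = L, s11 = L, s16 = H

s0 = I3 NOR I2 = L NOR L = H
s1 = I0 NOR I4 = L NOR H = L
s2 = I1 NOR s0 = L NOR H = L
s4 = s0 AND s2 = H AND L = L
s6 = NOT s4 = NOT L = H
s7 = s0 NOR I4 = H NOR H = L
s8 = NOT s7 = NOT L = H
s9 = s4 NOR s6 = L NOR H = L
s11 = s8 NOR s7 = H NOR L = L
s13 = I4 NOR I0 = H NOR L = L
s15 = s13 NOR s6 = L NOR H = L
s16 = s9 NOR s15 = L NOR L = H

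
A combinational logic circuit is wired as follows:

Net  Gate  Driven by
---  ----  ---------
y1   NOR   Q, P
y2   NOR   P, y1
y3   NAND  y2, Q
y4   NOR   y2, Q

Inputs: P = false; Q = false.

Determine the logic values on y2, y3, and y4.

y1 = Q NOR P = false NOR false = true
y2 = P NOR y1 = false NOR true = false
y3 = y2 NAND Q = false NAND false = true
y4 = y2 NOR Q = false NOR false = true

y2 = false  y3 = true  y4 = true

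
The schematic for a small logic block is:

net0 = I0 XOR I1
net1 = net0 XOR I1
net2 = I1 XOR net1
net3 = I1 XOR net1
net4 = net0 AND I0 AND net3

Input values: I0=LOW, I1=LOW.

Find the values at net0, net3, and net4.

net0 = LOW; net3 = LOW; net4 = LOW

net0 = I0 XOR I1 = LOW XOR LOW = LOW
net1 = net0 XOR I1 = LOW XOR LOW = LOW
net3 = I1 XOR net1 = LOW XOR LOW = LOW
net4 = net0 AND I0 AND net3 = LOW AND LOW AND LOW = LOW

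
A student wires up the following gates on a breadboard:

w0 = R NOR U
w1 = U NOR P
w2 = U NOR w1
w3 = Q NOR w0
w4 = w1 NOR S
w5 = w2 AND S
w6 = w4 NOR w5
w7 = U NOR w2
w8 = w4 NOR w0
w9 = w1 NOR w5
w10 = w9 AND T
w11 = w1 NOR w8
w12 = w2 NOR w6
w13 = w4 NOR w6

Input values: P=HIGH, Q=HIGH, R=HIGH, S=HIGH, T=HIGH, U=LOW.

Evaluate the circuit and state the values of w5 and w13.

w5 = HIGH, w13 = HIGH

w1 = U NOR P = LOW NOR HIGH = LOW
w2 = U NOR w1 = LOW NOR LOW = HIGH
w4 = w1 NOR S = LOW NOR HIGH = LOW
w5 = w2 AND S = HIGH AND HIGH = HIGH
w6 = w4 NOR w5 = LOW NOR HIGH = LOW
w13 = w4 NOR w6 = LOW NOR LOW = HIGH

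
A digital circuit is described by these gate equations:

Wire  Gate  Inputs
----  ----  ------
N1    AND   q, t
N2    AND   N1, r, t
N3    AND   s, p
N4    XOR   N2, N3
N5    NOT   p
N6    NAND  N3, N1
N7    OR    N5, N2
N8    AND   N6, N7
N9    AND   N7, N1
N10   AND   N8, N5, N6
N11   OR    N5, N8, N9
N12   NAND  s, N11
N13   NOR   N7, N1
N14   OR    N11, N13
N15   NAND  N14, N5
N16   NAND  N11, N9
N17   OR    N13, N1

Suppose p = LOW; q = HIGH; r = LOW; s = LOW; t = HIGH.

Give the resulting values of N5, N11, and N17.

N1 = q AND t = HIGH AND HIGH = HIGH
N2 = N1 AND r AND t = HIGH AND LOW AND HIGH = LOW
N3 = s AND p = LOW AND LOW = LOW
N5 = NOT p = NOT LOW = HIGH
N6 = N3 NAND N1 = LOW NAND HIGH = HIGH
N7 = N5 OR N2 = HIGH OR LOW = HIGH
N8 = N6 AND N7 = HIGH AND HIGH = HIGH
N9 = N7 AND N1 = HIGH AND HIGH = HIGH
N11 = N5 OR N8 OR N9 = HIGH OR HIGH OR HIGH = HIGH
N13 = N7 NOR N1 = HIGH NOR HIGH = LOW
N17 = N13 OR N1 = LOW OR HIGH = HIGH

N5 = HIGH, N11 = HIGH, N17 = HIGH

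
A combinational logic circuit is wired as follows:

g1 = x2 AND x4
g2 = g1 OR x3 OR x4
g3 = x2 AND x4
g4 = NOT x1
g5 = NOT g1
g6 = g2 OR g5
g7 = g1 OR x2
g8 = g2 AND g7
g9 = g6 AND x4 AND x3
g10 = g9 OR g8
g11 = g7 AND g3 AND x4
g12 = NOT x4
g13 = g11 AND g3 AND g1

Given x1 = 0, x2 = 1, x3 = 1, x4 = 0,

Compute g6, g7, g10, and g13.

g1 = x2 AND x4 = 1 AND 0 = 0
g2 = g1 OR x3 OR x4 = 0 OR 1 OR 0 = 1
g3 = x2 AND x4 = 1 AND 0 = 0
g5 = NOT g1 = NOT 0 = 1
g6 = g2 OR g5 = 1 OR 1 = 1
g7 = g1 OR x2 = 0 OR 1 = 1
g8 = g2 AND g7 = 1 AND 1 = 1
g9 = g6 AND x4 AND x3 = 1 AND 0 AND 1 = 0
g10 = g9 OR g8 = 0 OR 1 = 1
g11 = g7 AND g3 AND x4 = 1 AND 0 AND 0 = 0
g13 = g11 AND g3 AND g1 = 0 AND 0 AND 0 = 0

g6 = 1; g7 = 1; g10 = 1; g13 = 0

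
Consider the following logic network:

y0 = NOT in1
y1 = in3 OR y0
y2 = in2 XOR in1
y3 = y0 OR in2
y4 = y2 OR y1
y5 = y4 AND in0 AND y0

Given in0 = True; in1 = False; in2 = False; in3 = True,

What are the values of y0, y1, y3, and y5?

y0 = NOT in1 = NOT False = True
y1 = in3 OR y0 = True OR True = True
y2 = in2 XOR in1 = False XOR False = False
y3 = y0 OR in2 = True OR False = True
y4 = y2 OR y1 = False OR True = True
y5 = y4 AND in0 AND y0 = True AND True AND True = True

y0 = True  y1 = True  y3 = True  y5 = True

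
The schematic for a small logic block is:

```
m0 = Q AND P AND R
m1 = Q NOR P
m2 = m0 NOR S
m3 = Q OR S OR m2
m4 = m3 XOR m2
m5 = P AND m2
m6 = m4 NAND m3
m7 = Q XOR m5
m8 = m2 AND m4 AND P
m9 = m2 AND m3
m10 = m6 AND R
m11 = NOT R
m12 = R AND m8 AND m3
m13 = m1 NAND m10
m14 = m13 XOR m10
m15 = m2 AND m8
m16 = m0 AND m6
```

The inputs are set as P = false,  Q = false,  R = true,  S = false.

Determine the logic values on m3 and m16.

m3 = true, m16 = false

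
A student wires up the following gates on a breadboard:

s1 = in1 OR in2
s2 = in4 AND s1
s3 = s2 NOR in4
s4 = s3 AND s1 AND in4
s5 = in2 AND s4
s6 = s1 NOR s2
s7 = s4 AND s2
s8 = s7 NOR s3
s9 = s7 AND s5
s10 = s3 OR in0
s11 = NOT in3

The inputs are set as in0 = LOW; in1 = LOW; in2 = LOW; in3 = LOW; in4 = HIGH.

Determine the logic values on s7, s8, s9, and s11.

s1 = in1 OR in2 = LOW OR LOW = LOW
s2 = in4 AND s1 = HIGH AND LOW = LOW
s3 = s2 NOR in4 = LOW NOR HIGH = LOW
s4 = s3 AND s1 AND in4 = LOW AND LOW AND HIGH = LOW
s5 = in2 AND s4 = LOW AND LOW = LOW
s7 = s4 AND s2 = LOW AND LOW = LOW
s8 = s7 NOR s3 = LOW NOR LOW = HIGH
s9 = s7 AND s5 = LOW AND LOW = LOW
s11 = NOT in3 = NOT LOW = HIGH

s7 = LOW  s8 = HIGH  s9 = LOW  s11 = HIGH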